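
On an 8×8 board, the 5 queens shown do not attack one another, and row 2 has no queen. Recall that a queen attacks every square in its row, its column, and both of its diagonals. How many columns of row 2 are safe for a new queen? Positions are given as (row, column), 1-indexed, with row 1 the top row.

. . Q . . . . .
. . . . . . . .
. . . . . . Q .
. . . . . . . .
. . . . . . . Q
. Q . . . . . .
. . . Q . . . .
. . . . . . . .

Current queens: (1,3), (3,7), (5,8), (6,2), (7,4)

(1,3) attacks row 2 at column 3 and diagonals 2, 4.
(3,7) attacks row 2 at column 7 and diagonals 6, 8.
(5,8) attacks row 2 at column 8 and diagonals 5.
(6,2) attacks row 2 at column 2 and diagonals 6.
(7,4) attacks row 2 at column 4.
Attacked columns: {2, 3, 4, 5, 6, 7, 8}. Safe: {1}.

1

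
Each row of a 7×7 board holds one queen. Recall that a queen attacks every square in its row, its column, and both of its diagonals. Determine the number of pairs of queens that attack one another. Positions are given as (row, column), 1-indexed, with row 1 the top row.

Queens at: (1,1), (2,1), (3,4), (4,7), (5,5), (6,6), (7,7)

Same column: (1,1)–(2,1) (column 1); (4,7)–(7,7) (column 7).
Same diagonal: (1,1)–(5,5) (|1−5| = |1−5| = 4); (1,1)–(6,6) (|1−6| = |1−6| = 5); (1,1)–(7,7) (|1−7| = |1−7| = 6); (5,5)–(6,6) (|5−6| = |5−6| = 1); (5,5)–(7,7) (|5−7| = |5−7| = 2); (6,6)–(7,7) (|6−7| = |6−7| = 1).
Total attacking pairs: 8.

8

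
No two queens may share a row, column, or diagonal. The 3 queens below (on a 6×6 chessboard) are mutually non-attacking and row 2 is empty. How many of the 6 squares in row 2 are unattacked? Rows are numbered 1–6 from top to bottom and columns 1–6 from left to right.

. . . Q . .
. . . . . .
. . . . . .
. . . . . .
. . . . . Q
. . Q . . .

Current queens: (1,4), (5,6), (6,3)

2

(1,4) attacks row 2 at column 4 and diagonals 3, 5.
(5,6) attacks row 2 at column 6 and diagonals 3.
(6,3) attacks row 2 at column 3.
Attacked columns: {3, 4, 5, 6}. Safe: {1, 2}.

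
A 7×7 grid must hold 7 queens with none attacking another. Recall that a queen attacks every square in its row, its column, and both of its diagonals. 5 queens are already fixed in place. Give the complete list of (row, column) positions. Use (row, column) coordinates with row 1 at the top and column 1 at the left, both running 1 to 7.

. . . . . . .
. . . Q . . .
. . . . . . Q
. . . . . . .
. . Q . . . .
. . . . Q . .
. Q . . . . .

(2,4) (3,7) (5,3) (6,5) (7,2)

(1,6) (2,4) (3,7) (4,1) (5,3) (6,5) (7,2)

Row 1: attacked by (2,4)→{3,4,5}; (3,7)→{5,7}; (5,3)→{3,7}; (6,5)→{5}; (7,2)→{2}. Safe: 1, 6. Place at column 6.
Row 4: attacked by (1,6)→{3,6}; (2,4)→{2,4,6}; (3,7)→{6,7}; (5,3)→{2,3,4}; (6,5)→{3,5,7}; (7,2)→{2,5}. Safe: 1. Place at column 1.
Columns [6, 4, 7, 1, 3, 5, 2], r−c [-5, -2, -4, 3, 2, 1, 5], r+c [7, 6, 10, 5, 8, 11, 9] are all distinct, so no two queens attack.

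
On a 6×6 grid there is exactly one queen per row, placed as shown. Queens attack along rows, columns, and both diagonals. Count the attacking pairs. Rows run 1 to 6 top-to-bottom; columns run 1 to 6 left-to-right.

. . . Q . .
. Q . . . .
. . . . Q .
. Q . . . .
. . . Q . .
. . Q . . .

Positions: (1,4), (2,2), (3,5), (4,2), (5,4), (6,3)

3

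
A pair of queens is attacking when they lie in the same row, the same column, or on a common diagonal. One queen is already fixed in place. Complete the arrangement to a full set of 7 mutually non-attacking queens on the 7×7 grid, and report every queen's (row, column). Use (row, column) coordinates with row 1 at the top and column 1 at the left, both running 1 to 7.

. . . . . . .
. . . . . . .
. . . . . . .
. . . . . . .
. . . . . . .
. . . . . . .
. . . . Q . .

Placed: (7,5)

(1,3) (2,1) (3,6) (4,4) (5,2) (6,7) (7,5)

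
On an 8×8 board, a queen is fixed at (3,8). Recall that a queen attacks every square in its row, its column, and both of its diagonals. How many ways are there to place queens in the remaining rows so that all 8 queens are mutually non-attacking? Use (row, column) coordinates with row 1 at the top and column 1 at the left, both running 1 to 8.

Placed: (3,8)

16

Branch on row 1: col 1 → 2; col 2 → 1; col 3 → 4; col 4 → 4; col 5 → 4; col 7 → 1.
Sum: 2 + 1 + 4 + 4 + 4 + 1 = 16.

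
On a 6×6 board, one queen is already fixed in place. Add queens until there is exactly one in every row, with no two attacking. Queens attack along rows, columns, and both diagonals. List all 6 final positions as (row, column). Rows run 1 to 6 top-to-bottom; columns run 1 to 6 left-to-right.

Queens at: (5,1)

(1,3) (2,6) (3,2) (4,5) (5,1) (6,4)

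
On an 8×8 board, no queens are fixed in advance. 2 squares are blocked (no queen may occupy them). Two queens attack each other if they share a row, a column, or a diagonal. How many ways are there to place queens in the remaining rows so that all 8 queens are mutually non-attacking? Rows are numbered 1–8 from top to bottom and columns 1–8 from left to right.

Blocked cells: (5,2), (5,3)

72

Branch on row 1: col 1 → 2; col 2 → 5; col 3 → 16; col 4 → 15; col 5 → 9; col 6 → 14; col 7 → 8; col 8 → 3.
Sum: 2 + 5 + 16 + 15 + 9 + 14 + 8 + 3 = 72.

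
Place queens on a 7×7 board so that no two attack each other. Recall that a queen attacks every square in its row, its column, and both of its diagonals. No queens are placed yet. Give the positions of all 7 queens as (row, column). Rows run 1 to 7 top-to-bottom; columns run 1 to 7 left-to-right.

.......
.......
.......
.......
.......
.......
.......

(1,2) (2,6) (3,3) (4,7) (5,4) (6,1) (7,5)

Row 1: Safe: 1, 2, 3, 4, 5, 6, 7. Place at column 2.
Row 2: attacked by (1,2)→{1,2,3}. Safe: 4, 5, 6, 7. Place at column 6.
Row 3: attacked by (1,2)→{2,4}; (2,6)→{5,6,7}. Safe: 1, 3. Place at column 3.
Row 4: attacked by (1,2)→{2,5}; (2,6)→{4,6}; (3,3)→{2,3,4}. Safe: 1, 7. Place at column 7.
Row 5: attacked by (1,2)→{2,6}; (2,6)→{3,6}; (3,3)→{1,3,5}; (4,7)→{6,7}. Safe: 4. Place at column 4.
Row 6: attacked by (1,2)→{2,7}; (2,6)→{2,6}; (3,3)→{3,6}; (4,7)→{5,7}; (5,4)→{3,4,5}. Safe: 1. Place at column 1.
Row 7: attacked by (1,2)→{2}; (2,6)→{1,6}; (3,3)→{3,7}; (4,7)→{4,7}; (5,4)→{2,4,6}; (6,1)→{1,2}. Safe: 5. Place at column 5.
Columns [2, 6, 3, 7, 4, 1, 5], r−c [-1, -4, 0, -3, 1, 5, 2], r+c [3, 8, 6, 11, 9, 7, 12] are all distinct, so no two queens attack.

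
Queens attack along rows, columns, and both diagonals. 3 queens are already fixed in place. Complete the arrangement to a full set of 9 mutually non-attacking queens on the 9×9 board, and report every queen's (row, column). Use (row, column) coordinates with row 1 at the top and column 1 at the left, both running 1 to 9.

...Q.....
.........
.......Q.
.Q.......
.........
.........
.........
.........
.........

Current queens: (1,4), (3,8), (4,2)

Row 2: attacked by (1,4)→{3,4,5}; (3,8)→{7,8,9}; (4,2)→{2,4}. Safe: 1, 6. Place at column 6.
Row 5: attacked by (1,4)→{4,8}; (2,6)→{3,6,9}; (3,8)→{6,8}; (4,2)→{1,2,3}. Safe: 5, 7. Place at column 7.
Row 6: attacked by (1,4)→{4,9}; (2,6)→{2,6}; (3,8)→{5,8}; (4,2)→{2,4}; (5,7)→{6,7,8}. Safe: 1, 3. Place at column 1.
Row 7: attacked by (1,4)→{4}; (2,6)→{1,6}; (3,8)→{4,8}; (4,2)→{2,5}; (5,7)→{5,7,9}; (6,1)→{1,2}. Safe: 3. Place at column 3.
Row 8: attacked by (1,4)→{4}; (2,6)→{6}; (3,8)→{3,8}; (4,2)→{2,6}; (5,7)→{4,7}; (6,1)→{1,3}; (7,3)→{2,3,4}. Safe: 5, 9. Place at column 5.
Row 9: attacked by (1,4)→{4}; (2,6)→{6}; (3,8)→{2,8}; (4,2)→{2,7}; (5,7)→{3,7}; (6,1)→{1,4}; (7,3)→{1,3,5}; (8,5)→{4,5,6}. Safe: 9. Place at column 9.
Columns [4, 6, 8, 2, 7, 1, 3, 5, 9], r−c [-3, -4, -5, 2, -2, 5, 4, 3, 0], r+c [5, 8, 11, 6, 12, 7, 10, 13, 18] are all distinct, so no two queens attack.

(1,4) (2,6) (3,8) (4,2) (5,7) (6,1) (7,3) (8,5) (9,9)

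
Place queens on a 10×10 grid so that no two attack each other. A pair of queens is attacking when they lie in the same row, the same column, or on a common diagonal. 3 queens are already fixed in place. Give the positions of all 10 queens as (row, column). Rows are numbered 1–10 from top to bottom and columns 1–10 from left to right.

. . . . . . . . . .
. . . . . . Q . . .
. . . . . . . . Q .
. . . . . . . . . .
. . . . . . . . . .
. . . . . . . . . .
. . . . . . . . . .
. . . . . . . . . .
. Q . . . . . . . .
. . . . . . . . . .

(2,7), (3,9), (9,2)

Row 1: attacked by (2,7)→{6,7,8}; (3,9)→{7,9}; (9,2)→{2,10}. Safe: 1, 3, 4, 5. Place at column 4.
Row 4: attacked by (1,4)→{1,4,7}; (2,7)→{5,7,9}; (3,9)→{8,9,10}; (9,2)→{2,7}. Safe: 3, 6. Place at column 6.
Row 5: attacked by (1,4)→{4,8}; (2,7)→{4,7,10}; (3,9)→{7,9}; (4,6)→{5,6,7}; (9,2)→{2,6}. Safe: 1, 3. Place at column 3.
Row 6: attacked by (1,4)→{4,9}; (2,7)→{3,7}; (3,9)→{6,9}; (4,6)→{4,6,8}; (5,3)→{2,3,4}; (9,2)→{2,5}. Safe: 1, 10. Place at column 1.
Row 7: attacked by (1,4)→{4,10}; (2,7)→{2,7}; (3,9)→{5,9}; (4,6)→{3,6,9}; (5,3)→{1,3,5}; (6,1)→{1,2}; (9,2)→{2,4}. Safe: 8. Place at column 8.
Row 8: attacked by (1,4)→{4}; (2,7)→{1,7}; (3,9)→{4,9}; (4,6)→{2,6,10}; (5,3)→{3,6}; (6,1)→{1,3}; (7,8)→{7,8,9}; (9,2)→{1,2,3}. Safe: 5. Place at column 5.
Row 10: attacked by (1,4)→{4}; (2,7)→{7}; (3,9)→{2,9}; (4,6)→{6}; (5,3)→{3,8}; (6,1)→{1,5}; (7,8)→{5,8}; (8,5)→{3,5,7}; (9,2)→{1,2,3}. Safe: 10. Place at column 10.
Columns [4, 7, 9, 6, 3, 1, 8, 5, 2, 10], r−c [-3, -5, -6, -2, 2, 5, -1, 3, 7, 0], r+c [5, 9, 12, 10, 8, 7, 15, 13, 11, 20] are all distinct, so no two queens attack.

(1,4) (2,7) (3,9) (4,6) (5,3) (6,1) (7,8) (8,5) (9,2) (10,10)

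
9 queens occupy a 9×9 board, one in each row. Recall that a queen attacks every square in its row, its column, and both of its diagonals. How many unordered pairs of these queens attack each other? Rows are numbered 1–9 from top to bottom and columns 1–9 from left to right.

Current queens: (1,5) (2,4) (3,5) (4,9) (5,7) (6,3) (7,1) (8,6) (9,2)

Same column: (1,5)–(3,5) (column 5).
Same diagonal: (1,5)–(2,4) (|1−2| = |5−4| = 1); (2,4)–(3,5) (|2−3| = |4−5| = 1); (2,4)–(5,7) (|2−5| = |4−7| = 3); (3,5)–(5,7) (|3−5| = |5−7| = 2); (3,5)–(7,1) (|3−7| = |5−1| = 4).
Total attacking pairs: 6.

6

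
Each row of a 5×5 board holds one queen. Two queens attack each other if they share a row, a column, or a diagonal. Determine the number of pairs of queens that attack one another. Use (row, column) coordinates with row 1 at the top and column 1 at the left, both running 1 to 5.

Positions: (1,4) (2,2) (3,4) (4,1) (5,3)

2

Same column: (1,4)–(3,4) (column 4).
Same diagonal: (1,4)–(4,1) (|1−4| = |4−1| = 3).
Total attacking pairs: 2.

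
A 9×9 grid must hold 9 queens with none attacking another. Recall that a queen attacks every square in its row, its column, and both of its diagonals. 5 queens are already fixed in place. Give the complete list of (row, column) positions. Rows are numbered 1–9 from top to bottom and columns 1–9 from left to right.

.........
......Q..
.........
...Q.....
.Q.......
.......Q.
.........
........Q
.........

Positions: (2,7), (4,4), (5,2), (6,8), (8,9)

(1,5) (2,7) (3,1) (4,4) (5,2) (6,8) (7,6) (8,9) (9,3)

Row 1: attacked by (2,7)→{6,7,8}; (4,4)→{1,4,7}; (5,2)→{2,6}; (6,8)→{3,8}; (8,9)→{2,9}. Safe: 5. Place at column 5.
Row 3: attacked by (1,5)→{3,5,7}; (2,7)→{6,7,8}; (4,4)→{3,4,5}; (5,2)→{2,4}; (6,8)→{5,8}; (8,9)→{4,9}. Safe: 1. Place at column 1.
Row 7: attacked by (1,5)→{5}; (2,7)→{2,7}; (3,1)→{1,5}; (4,4)→{1,4,7}; (5,2)→{2,4}; (6,8)→{7,8,9}; (8,9)→{8,9}. Safe: 3, 6. Place at column 6.
Row 9: attacked by (1,5)→{5}; (2,7)→{7}; (3,1)→{1,7}; (4,4)→{4,9}; (5,2)→{2,6}; (6,8)→{5,8}; (7,6)→{4,6,8}; (8,9)→{8,9}. Safe: 3. Place at column 3.
Columns [5, 7, 1, 4, 2, 8, 6, 9, 3], r−c [-4, -5, 2, 0, 3, -2, 1, -1, 6], r+c [6, 9, 4, 8, 7, 14, 13, 17, 12] are all distinct, so no two queens attack.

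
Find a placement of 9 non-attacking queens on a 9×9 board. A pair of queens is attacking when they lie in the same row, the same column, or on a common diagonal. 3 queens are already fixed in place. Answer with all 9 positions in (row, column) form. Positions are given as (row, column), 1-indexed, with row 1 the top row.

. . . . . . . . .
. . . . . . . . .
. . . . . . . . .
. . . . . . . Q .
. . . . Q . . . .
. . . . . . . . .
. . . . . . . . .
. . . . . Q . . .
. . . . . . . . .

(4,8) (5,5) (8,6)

Row 1: attacked by (4,8)→{5,8}; (5,5)→{1,5,9}; (8,6)→{6}. Safe: 2, 3, 4, 7. Place at column 3.
Row 2: attacked by (1,3)→{2,3,4}; (4,8)→{6,8}; (5,5)→{2,5,8}; (8,6)→{6}. Safe: 1, 7, 9. Place at column 7.
Row 3: attacked by (1,3)→{1,3,5}; (2,7)→{6,7,8}; (4,8)→{7,8,9}; (5,5)→{3,5,7}; (8,6)→{1,6}. Safe: 2, 4. Place at column 4.
Row 6: attacked by (1,3)→{3,8}; (2,7)→{3,7}; (3,4)→{1,4,7}; (4,8)→{6,8}; (5,5)→{4,5,6}; (8,6)→{4,6,8}. Safe: 2, 9. Place at column 9.
Row 7: attacked by (1,3)→{3,9}; (2,7)→{2,7}; (3,4)→{4,8}; (4,8)→{5,8}; (5,5)→{3,5,7}; (6,9)→{8,9}; (8,6)→{5,6,7}. Safe: 1. Place at column 1.
Row 9: attacked by (1,3)→{3}; (2,7)→{7}; (3,4)→{4}; (4,8)→{3,8}; (5,5)→{1,5,9}; (6,9)→{6,9}; (7,1)→{1,3}; (8,6)→{5,6,7}. Safe: 2. Place at column 2.
Columns [3, 7, 4, 8, 5, 9, 1, 6, 2], r−c [-2, -5, -1, -4, 0, -3, 6, 2, 7], r+c [4, 9, 7, 12, 10, 15, 8, 14, 11] are all distinct, so no two queens attack.

(1,3) (2,7) (3,4) (4,8) (5,5) (6,9) (7,1) (8,6) (9,2)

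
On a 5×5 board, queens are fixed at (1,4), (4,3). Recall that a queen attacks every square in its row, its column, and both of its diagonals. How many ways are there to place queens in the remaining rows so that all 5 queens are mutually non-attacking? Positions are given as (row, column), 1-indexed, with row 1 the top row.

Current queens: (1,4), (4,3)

1

Branch on row 2: col 2 → 1.
Sum: 1 = 1.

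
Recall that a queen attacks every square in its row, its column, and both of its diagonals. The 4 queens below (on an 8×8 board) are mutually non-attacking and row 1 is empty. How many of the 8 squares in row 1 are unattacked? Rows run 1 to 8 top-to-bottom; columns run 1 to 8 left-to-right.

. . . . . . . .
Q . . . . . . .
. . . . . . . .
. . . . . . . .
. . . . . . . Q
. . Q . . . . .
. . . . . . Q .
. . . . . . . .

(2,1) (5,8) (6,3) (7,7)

2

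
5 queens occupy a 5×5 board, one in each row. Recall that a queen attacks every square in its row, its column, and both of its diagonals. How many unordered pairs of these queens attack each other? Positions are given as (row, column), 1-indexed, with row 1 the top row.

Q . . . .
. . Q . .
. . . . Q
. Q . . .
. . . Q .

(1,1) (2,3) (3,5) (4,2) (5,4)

All columns are distinct and no two queens satisfy |Δrow| = |Δcol|, so no pair attacks.

0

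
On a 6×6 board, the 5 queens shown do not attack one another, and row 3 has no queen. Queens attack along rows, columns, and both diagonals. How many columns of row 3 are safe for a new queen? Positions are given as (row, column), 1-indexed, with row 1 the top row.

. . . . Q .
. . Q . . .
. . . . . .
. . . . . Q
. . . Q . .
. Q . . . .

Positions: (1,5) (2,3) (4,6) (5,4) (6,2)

(1,5) attacks row 3 at column 5 and diagonals 3.
(2,3) attacks row 3 at column 3 and diagonals 2, 4.
(4,6) attacks row 3 at column 6 and diagonals 5.
(5,4) attacks row 3 at column 4 and diagonals 2, 6.
(6,2) attacks row 3 at column 2 and diagonals 5.
Attacked columns: {2, 3, 4, 5, 6}. Safe: {1}.

1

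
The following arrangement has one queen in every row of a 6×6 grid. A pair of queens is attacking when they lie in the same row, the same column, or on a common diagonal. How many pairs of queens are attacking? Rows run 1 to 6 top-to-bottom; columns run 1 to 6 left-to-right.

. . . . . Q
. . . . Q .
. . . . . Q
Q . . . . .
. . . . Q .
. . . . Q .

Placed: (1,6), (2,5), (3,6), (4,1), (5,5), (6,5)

6

Same column: (1,6)–(3,6) (column 6); (2,5)–(5,5) (column 5); (2,5)–(6,5) (column 5); (5,5)–(6,5) (column 5).
Same diagonal: (1,6)–(2,5) (|1−2| = |6−5| = 1); (2,5)–(3,6) (|2−3| = |5−6| = 1).
Total attacking pairs: 6.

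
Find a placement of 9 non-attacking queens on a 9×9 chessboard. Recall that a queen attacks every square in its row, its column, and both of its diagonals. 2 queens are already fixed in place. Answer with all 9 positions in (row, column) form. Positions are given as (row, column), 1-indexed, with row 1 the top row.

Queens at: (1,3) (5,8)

Row 2: attacked by (1,3)→{2,3,4}; (5,8)→{5,8}. Safe: 1, 6, 7, 9. Place at column 9.
Row 3: attacked by (1,3)→{1,3,5}; (2,9)→{8,9}; (5,8)→{6,8}. Safe: 2, 4, 7. Place at column 2.
Row 4: attacked by (1,3)→{3,6}; (2,9)→{7,9}; (3,2)→{1,2,3}; (5,8)→{7,8,9}. Safe: 4, 5. Place at column 5.
Row 6: attacked by (1,3)→{3,8}; (2,9)→{5,9}; (3,2)→{2,5}; (4,5)→{3,5,7}; (5,8)→{7,8,9}. Safe: 1, 4, 6. Place at column 1.
Row 7: attacked by (1,3)→{3,9}; (2,9)→{4,9}; (3,2)→{2,6}; (4,5)→{2,5,8}; (5,8)→{6,8}; (6,1)→{1,2}. Safe: 7. Place at column 7.
Row 8: attacked by (1,3)→{3}; (2,9)→{3,9}; (3,2)→{2,7}; (4,5)→{1,5,9}; (5,8)→{5,8}; (6,1)→{1,3}; (7,7)→{6,7,8}. Safe: 4. Place at column 4.
Row 9: attacked by (1,3)→{3}; (2,9)→{2,9}; (3,2)→{2,8}; (4,5)→{5}; (5,8)→{4,8}; (6,1)→{1,4}; (7,7)→{5,7,9}; (8,4)→{3,4,5}. Safe: 6. Place at column 6.
Columns [3, 9, 2, 5, 8, 1, 7, 4, 6], r−c [-2, -7, 1, -1, -3, 5, 0, 4, 3], r+c [4, 11, 5, 9, 13, 7, 14, 12, 15] are all distinct, so no two queens attack.

(1,3) (2,9) (3,2) (4,5) (5,8) (6,1) (7,7) (8,4) (9,6)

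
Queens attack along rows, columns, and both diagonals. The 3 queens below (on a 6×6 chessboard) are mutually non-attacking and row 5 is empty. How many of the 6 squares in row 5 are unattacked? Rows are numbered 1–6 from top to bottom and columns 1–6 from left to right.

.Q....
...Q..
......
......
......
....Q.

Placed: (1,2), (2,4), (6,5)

1

(1,2) attacks row 5 at column 2 and diagonals 6.
(2,4) attacks row 5 at column 4 and diagonals 1.
(6,5) attacks row 5 at column 5 and diagonals 4, 6.
Attacked columns: {1, 2, 4, 5, 6}. Safe: {3}.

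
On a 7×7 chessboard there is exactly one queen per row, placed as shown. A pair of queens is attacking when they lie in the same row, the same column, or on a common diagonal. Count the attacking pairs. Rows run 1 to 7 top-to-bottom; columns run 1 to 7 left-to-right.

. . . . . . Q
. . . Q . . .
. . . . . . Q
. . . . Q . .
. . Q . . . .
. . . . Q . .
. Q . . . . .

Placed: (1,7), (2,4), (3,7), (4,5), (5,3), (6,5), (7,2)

Same column: (1,7)–(3,7) (column 7); (4,5)–(6,5) (column 5).
Same diagonal: (1,7)–(5,3) (|1−5| = |7−3| = 4); (4,5)–(7,2) (|4−7| = |5−2| = 3).
Total attacking pairs: 4.

4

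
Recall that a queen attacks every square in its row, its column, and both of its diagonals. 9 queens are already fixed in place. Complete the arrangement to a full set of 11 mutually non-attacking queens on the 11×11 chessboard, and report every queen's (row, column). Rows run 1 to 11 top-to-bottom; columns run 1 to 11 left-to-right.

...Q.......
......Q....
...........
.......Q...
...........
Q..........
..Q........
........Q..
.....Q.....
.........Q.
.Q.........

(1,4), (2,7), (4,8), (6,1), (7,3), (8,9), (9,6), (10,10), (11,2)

Row 3: attacked by (1,4)→{2,4,6}; (2,7)→{6,7,8}; (4,8)→{7,8,9}; (6,1)→{1,4}; (7,3)→{3,7}; (8,9)→{4,9}; (9,6)→{6}; (10,10)→{3,10}; (11,2)→{2,10}. Safe: 5, 11. Place at column 5.
Row 5: attacked by (1,4)→{4,8}; (2,7)→{4,7,10}; (3,5)→{3,5,7}; (4,8)→{7,8,9}; (6,1)→{1,2}; (7,3)→{1,3,5}; (8,9)→{6,9}; (9,6)→{2,6,10}; (10,10)→{5,10}; (11,2)→{2,8}. Safe: 11. Place at column 11.
Columns [4, 7, 5, 8, 11, 1, 3, 9, 6, 10, 2], r−c [-3, -5, -2, -4, -6, 5, 4, -1, 3, 0, 9], r+c [5, 9, 8, 12, 16, 7, 10, 17, 15, 20, 13] are all distinct, so no two queens attack.

(1,4) (2,7) (3,5) (4,8) (5,11) (6,1) (7,3) (8,9) (9,6) (10,10) (11,2)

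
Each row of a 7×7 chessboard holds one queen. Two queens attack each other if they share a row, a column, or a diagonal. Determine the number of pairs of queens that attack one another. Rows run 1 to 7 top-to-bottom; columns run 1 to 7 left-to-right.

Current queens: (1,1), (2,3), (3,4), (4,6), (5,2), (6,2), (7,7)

Same column: (5,2)–(6,2) (column 2).
Same diagonal: (1,1)–(7,7) (|1−7| = |1−7| = 6); (2,3)–(3,4) (|2−3| = |3−4| = 1); (3,4)–(5,2) (|3−5| = |4−2| = 2).
Total attacking pairs: 4.

4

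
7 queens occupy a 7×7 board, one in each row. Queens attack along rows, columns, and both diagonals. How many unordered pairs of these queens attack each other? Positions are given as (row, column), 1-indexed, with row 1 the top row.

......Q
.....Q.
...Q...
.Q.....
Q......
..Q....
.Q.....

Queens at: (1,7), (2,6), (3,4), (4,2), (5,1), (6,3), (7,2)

4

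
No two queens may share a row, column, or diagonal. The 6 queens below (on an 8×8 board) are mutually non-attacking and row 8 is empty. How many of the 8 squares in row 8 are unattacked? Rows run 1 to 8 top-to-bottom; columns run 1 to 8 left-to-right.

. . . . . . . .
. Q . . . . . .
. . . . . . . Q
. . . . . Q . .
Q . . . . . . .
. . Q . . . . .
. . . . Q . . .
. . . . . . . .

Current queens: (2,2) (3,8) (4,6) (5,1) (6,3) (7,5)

1

(2,2) attacks row 8 at column 2 and diagonals 8.
(3,8) attacks row 8 at column 8 and diagonals 3.
(4,6) attacks row 8 at column 6 and diagonals 2.
(5,1) attacks row 8 at column 1 and diagonals 4.
(6,3) attacks row 8 at column 3 and diagonals 1, 5.
(7,5) attacks row 8 at column 5 and diagonals 4, 6.
Attacked columns: {1, 2, 3, 4, 5, 6, 8}. Safe: {7}.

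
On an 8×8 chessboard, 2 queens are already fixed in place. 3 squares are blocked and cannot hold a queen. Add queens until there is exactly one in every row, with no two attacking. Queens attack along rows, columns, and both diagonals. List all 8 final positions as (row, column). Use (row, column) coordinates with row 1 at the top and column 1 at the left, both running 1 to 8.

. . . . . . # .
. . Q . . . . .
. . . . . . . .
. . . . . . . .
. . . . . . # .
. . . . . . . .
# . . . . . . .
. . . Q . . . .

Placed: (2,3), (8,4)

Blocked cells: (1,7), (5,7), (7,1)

Row 1: attacked by (2,3)→{2,3,4}; (8,4)→{4}. Blocked: 7. Safe: 1, 5, 6, 8. Place at column 8.
Row 3: attacked by (1,8)→{6,8}; (2,3)→{2,3,4}; (8,4)→{4}. Safe: 1, 5, 7. Place at column 1.
Row 4: attacked by (1,8)→{5,8}; (2,3)→{1,3,5}; (3,1)→{1,2}; (8,4)→{4,8}. Safe: 6, 7. Place at column 6.
Row 5: attacked by (1,8)→{4,8}; (2,3)→{3,6}; (3,1)→{1,3}; (4,6)→{5,6,7}; (8,4)→{1,4,7}. Blocked: 7. Safe: 2. Place at column 2.
Row 6: attacked by (1,8)→{3,8}; (2,3)→{3,7}; (3,1)→{1,4}; (4,6)→{4,6,8}; (5,2)→{1,2,3}; (8,4)→{2,4,6}. Safe: 5. Place at column 5.
Row 7: attacked by (1,8)→{2,8}; (2,3)→{3,8}; (3,1)→{1,5}; (4,6)→{3,6}; (5,2)→{2,4}; (6,5)→{4,5,6}; (8,4)→{3,4,5}. Blocked: 1. Safe: 7. Place at column 7.
Columns [8, 3, 1, 6, 2, 5, 7, 4], r−c [-7, -1, 2, -2, 3, 1, 0, 4], r+c [9, 5, 4, 10, 7, 11, 14, 12] are all distinct, so no two queens attack.

(1,8) (2,3) (3,1) (4,6) (5,2) (6,5) (7,7) (8,4)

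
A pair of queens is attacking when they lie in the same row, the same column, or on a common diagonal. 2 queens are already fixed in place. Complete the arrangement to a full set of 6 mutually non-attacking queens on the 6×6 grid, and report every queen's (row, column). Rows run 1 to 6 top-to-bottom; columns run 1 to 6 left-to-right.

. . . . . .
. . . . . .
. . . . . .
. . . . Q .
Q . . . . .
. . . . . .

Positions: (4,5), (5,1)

Row 1: attacked by (4,5)→{2,5}; (5,1)→{1,5}. Safe: 3, 4, 6. Place at column 3.
Row 2: attacked by (1,3)→{2,3,4}; (4,5)→{3,5}; (5,1)→{1,4}. Safe: 6. Place at column 6.
Row 3: attacked by (1,3)→{1,3,5}; (2,6)→{5,6}; (4,5)→{4,5,6}; (5,1)→{1,3}. Safe: 2. Place at column 2.
Row 6: attacked by (1,3)→{3}; (2,6)→{2,6}; (3,2)→{2,5}; (4,5)→{3,5}; (5,1)→{1,2}. Safe: 4. Place at column 4.
Columns [3, 6, 2, 5, 1, 4], r−c [-2, -4, 1, -1, 4, 2], r+c [4, 8, 5, 9, 6, 10] are all distinct, so no two queens attack.

(1,3) (2,6) (3,2) (4,5) (5,1) (6,4)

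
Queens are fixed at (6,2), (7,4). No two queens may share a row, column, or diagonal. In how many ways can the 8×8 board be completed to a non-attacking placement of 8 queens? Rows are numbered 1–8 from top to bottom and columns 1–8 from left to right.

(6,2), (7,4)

3

Branch on row 1: col 1 → 0; col 3 → 1; col 5 → 1; col 6 → 1; col 8 → 0.
Sum: 0 + 1 + 1 + 1 + 0 = 3.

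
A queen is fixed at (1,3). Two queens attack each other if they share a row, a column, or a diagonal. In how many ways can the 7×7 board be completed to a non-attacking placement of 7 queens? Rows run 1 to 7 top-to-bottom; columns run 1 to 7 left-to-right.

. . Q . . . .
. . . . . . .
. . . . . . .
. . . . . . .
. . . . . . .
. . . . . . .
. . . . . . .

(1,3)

6

Branch on row 2: col 1 → 2; col 5 → 1; col 6 → 1; col 7 → 2.
Sum: 2 + 1 + 1 + 2 = 6.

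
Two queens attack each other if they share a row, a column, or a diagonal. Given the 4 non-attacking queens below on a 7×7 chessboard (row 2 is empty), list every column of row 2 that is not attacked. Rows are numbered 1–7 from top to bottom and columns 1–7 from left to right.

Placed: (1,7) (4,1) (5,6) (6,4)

(1,7) attacks row 2 at column 7 and diagonals 6.
(4,1) attacks row 2 at column 1 and diagonals 3.
(5,6) attacks row 2 at column 6 and diagonals 3.
(6,4) attacks row 2 at column 4.
Attacked columns: {1, 3, 4, 6, 7}. Safe: {2, 5}.

columns 2, 5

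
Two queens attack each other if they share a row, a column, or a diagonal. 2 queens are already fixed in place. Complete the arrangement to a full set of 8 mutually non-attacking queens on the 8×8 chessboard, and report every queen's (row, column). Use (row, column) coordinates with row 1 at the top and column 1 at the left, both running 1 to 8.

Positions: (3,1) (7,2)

Row 1: attacked by (3,1)→{1,3}; (7,2)→{2,8}. Safe: 4, 5, 6, 7. Place at column 7.
Row 2: attacked by (1,7)→{6,7,8}; (3,1)→{1,2}; (7,2)→{2,7}. Safe: 3, 4, 5. Place at column 3.
Row 4: attacked by (1,7)→{4,7}; (2,3)→{1,3,5}; (3,1)→{1,2}; (7,2)→{2,5}. Safe: 6, 8. Place at column 6.
Row 5: attacked by (1,7)→{3,7}; (2,3)→{3,6}; (3,1)→{1,3}; (4,6)→{5,6,7}; (7,2)→{2,4}. Safe: 8. Place at column 8.
Row 6: attacked by (1,7)→{2,7}; (2,3)→{3,7}; (3,1)→{1,4}; (4,6)→{4,6,8}; (5,8)→{7,8}; (7,2)→{1,2,3}. Safe: 5. Place at column 5.
Row 8: attacked by (1,7)→{7}; (2,3)→{3}; (3,1)→{1,6}; (4,6)→{2,6}; (5,8)→{5,8}; (6,5)→{3,5,7}; (7,2)→{1,2,3}. Safe: 4. Place at column 4.
Columns [7, 3, 1, 6, 8, 5, 2, 4], r−c [-6, -1, 2, -2, -3, 1, 5, 4], r+c [8, 5, 4, 10, 13, 11, 9, 12] are all distinct, so no two queens attack.

(1,7) (2,3) (3,1) (4,6) (5,8) (6,5) (7,2) (8,4)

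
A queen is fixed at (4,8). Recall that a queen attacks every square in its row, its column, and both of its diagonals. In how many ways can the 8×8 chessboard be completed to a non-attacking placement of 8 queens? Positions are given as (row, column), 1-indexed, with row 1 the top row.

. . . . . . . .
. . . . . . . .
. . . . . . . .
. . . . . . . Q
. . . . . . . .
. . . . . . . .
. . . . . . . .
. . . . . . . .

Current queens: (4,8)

18

Branch on row 1: col 1 → 1; col 2 → 2; col 3 → 4; col 4 → 5; col 6 → 4; col 7 → 2.
Sum: 1 + 2 + 4 + 5 + 4 + 2 = 18.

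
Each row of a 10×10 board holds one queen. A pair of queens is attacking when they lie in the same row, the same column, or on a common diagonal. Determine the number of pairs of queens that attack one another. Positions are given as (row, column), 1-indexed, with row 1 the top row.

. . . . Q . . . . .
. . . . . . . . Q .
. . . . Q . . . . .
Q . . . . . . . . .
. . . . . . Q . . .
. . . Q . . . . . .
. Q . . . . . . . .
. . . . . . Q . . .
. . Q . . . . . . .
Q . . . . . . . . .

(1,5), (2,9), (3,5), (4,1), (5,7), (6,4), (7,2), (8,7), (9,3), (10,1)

Same column: (1,5)–(3,5) (column 5); (4,1)–(10,1) (column 1); (5,7)–(8,7) (column 7).
Same diagonal: (2,9)–(10,1) (|2−10| = |9−1| = 8); (3,5)–(5,7) (|3−5| = |5−7| = 2); (5,7)–(9,3) (|5−9| = |7−3| = 4).
Total attacking pairs: 6.

6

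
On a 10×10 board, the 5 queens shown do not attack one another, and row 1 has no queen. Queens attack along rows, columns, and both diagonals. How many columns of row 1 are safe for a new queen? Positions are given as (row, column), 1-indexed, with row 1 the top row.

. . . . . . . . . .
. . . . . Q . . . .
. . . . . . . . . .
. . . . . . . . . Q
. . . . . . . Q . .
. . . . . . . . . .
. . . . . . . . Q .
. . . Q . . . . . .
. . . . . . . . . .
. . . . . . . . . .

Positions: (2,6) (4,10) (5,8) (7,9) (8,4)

2

(2,6) attacks row 1 at column 6 and diagonals 5, 7.
(4,10) attacks row 1 at column 10 and diagonals 7.
(5,8) attacks row 1 at column 8 and diagonals 4.
(7,9) attacks row 1 at column 9 and diagonals 3.
(8,4) attacks row 1 at column 4.
Attacked columns: {3, 4, 5, 6, 7, 8, 9, 10}. Safe: {1, 2}.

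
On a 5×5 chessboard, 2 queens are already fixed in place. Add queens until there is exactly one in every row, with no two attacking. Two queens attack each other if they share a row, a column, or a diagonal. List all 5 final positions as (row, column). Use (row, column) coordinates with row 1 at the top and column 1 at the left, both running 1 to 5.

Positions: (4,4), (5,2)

Row 1: attacked by (4,4)→{1,4}; (5,2)→{2}. Safe: 3, 5. Place at column 5.
Row 2: attacked by (1,5)→{4,5}; (4,4)→{2,4}; (5,2)→{2,5}. Safe: 1, 3. Place at column 3.
Row 3: attacked by (1,5)→{3,5}; (2,3)→{2,3,4}; (4,4)→{3,4,5}; (5,2)→{2,4}. Safe: 1. Place at column 1.
Columns [5, 3, 1, 4, 2], r−c [-4, -1, 2, 0, 3], r+c [6, 5, 4, 8, 7] are all distinct, so no two queens attack.

(1,5) (2,3) (3,1) (4,4) (5,2)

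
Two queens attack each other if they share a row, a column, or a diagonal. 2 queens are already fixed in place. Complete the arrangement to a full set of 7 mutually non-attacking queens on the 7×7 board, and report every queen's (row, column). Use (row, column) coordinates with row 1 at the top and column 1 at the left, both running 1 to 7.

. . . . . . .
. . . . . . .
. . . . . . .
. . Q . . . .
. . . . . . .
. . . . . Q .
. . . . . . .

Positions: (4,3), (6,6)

(1,2) (2,7) (3,5) (4,3) (5,1) (6,6) (7,4)

Row 1: attacked by (4,3)→{3,6}; (6,6)→{1,6}. Safe: 2, 4, 5, 7. Place at column 2.
Row 2: attacked by (1,2)→{1,2,3}; (4,3)→{1,3,5}; (6,6)→{2,6}. Safe: 4, 7. Place at column 7.
Row 3: attacked by (1,2)→{2,4}; (2,7)→{6,7}; (4,3)→{2,3,4}; (6,6)→{3,6}. Safe: 1, 5. Place at column 5.
Row 5: attacked by (1,2)→{2,6}; (2,7)→{4,7}; (3,5)→{3,5,7}; (4,3)→{2,3,4}; (6,6)→{5,6,7}. Safe: 1. Place at column 1.
Row 7: attacked by (1,2)→{2}; (2,7)→{2,7}; (3,5)→{1,5}; (4,3)→{3,6}; (5,1)→{1,3}; (6,6)→{5,6,7}. Safe: 4. Place at column 4.
Columns [2, 7, 5, 3, 1, 6, 4], r−c [-1, -5, -2, 1, 4, 0, 3], r+c [3, 9, 8, 7, 6, 12, 11] are all distinct, so no two queens attack.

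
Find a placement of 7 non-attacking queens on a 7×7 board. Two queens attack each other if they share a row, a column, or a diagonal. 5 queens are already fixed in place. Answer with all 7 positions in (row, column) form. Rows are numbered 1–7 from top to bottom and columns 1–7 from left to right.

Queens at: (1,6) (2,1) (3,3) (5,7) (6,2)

(1,6) (2,1) (3,3) (4,5) (5,7) (6,2) (7,4)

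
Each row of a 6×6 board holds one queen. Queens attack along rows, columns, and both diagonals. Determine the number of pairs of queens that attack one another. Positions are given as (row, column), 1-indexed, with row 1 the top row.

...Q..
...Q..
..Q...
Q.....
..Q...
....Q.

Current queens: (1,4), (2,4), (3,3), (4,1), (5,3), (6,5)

Same column: (1,4)–(2,4) (column 4); (3,3)–(5,3) (column 3).
Same diagonal: (1,4)–(4,1) (|1−4| = |4−1| = 3); (2,4)–(3,3) (|2−3| = |4−3| = 1).
Total attacking pairs: 4.

4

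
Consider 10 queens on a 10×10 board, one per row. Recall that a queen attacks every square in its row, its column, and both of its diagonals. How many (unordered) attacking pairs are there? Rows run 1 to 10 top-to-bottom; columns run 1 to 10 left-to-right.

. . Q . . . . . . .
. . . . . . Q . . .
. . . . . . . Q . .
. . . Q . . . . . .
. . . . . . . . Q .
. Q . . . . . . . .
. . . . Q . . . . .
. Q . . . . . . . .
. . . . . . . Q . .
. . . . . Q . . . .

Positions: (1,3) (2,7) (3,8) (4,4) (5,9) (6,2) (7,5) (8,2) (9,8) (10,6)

Same column: (3,8)–(9,8) (column 8); (6,2)–(8,2) (column 2).
Same diagonal: (2,7)–(3,8) (|2−3| = |7−8| = 1); (4,4)–(6,2) (|4−6| = |4−2| = 2); (6,2)–(10,6) (|6−10| = |2−6| = 4).
Total attacking pairs: 5.

5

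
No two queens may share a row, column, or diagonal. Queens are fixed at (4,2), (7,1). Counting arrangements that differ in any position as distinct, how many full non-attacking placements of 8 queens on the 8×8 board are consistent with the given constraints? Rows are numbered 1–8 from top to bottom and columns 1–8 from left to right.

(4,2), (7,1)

2

Branch on row 1: col 3 → 0; col 4 → 0; col 6 → 2; col 8 → 0.
Sum: 0 + 0 + 2 + 0 = 2.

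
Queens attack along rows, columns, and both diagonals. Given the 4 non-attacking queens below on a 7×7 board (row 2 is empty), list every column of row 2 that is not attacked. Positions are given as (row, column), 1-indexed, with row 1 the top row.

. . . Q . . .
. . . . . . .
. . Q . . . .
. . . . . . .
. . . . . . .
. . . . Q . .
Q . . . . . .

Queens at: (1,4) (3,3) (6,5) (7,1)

columns 7

(1,4) attacks row 2 at column 4 and diagonals 3, 5.
(3,3) attacks row 2 at column 3 and diagonals 2, 4.
(6,5) attacks row 2 at column 5 and diagonals 1.
(7,1) attacks row 2 at column 1 and diagonals 6.
Attacked columns: {1, 2, 3, 4, 5, 6}. Safe: {7}.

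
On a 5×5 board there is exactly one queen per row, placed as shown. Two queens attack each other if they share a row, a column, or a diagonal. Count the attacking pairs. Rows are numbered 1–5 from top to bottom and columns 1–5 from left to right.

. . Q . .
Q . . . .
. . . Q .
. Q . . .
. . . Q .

2

Same column: (3,4)–(5,4) (column 4).
Same diagonal: (2,1)–(5,4) (|2−5| = |1−4| = 3).
Total attacking pairs: 2.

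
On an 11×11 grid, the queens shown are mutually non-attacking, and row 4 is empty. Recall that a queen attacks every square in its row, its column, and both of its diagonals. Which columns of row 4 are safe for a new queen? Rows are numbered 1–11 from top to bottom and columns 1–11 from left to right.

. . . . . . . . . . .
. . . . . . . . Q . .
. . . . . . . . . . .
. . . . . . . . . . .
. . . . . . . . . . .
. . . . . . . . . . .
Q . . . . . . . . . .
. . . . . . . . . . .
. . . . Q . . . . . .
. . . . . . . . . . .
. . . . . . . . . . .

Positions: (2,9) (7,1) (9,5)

columns 2, 3, 6, 8

(2,9) attacks row 4 at column 9 and diagonals 7, 11.
(7,1) attacks row 4 at column 1 and diagonals 4.
(9,5) attacks row 4 at column 5 and diagonals 10.
Attacked columns: {1, 4, 5, 7, 9, 10, 11}. Safe: {2, 3, 6, 8}.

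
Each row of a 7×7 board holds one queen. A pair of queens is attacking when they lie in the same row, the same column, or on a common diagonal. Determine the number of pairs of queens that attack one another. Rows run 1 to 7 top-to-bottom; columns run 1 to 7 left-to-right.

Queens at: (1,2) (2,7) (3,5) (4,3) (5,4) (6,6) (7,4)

3

Same column: (5,4)–(7,4) (column 4).
Same diagonal: (2,7)–(5,4) (|2−5| = |7−4| = 3); (4,3)–(5,4) (|4−5| = |3−4| = 1).
Total attacking pairs: 3.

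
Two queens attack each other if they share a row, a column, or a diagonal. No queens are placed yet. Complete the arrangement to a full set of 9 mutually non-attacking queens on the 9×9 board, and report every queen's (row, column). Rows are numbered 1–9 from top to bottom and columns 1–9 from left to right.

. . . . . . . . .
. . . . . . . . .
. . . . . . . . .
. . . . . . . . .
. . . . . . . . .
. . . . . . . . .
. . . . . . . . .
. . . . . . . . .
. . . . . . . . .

Row 1: Safe: 1, 2, 3, 4, 5, 6, 7, 8, 9. Place at column 4.
Row 2: attacked by (1,4)→{3,4,5}. Safe: 1, 2, 6, 7, 8, 9. Place at column 2.
Row 3: attacked by (1,4)→{2,4,6}; (2,2)→{1,2,3}. Safe: 5, 7, 8, 9. Place at column 7.
Row 4: attacked by (1,4)→{1,4,7}; (2,2)→{2,4}; (3,7)→{6,7,8}. Safe: 3, 5, 9. Place at column 9.
Row 5: attacked by (1,4)→{4,8}; (2,2)→{2,5}; (3,7)→{5,7,9}; (4,9)→{8,9}. Safe: 1, 3, 6. Place at column 1.
Row 6: attacked by (1,4)→{4,9}; (2,2)→{2,6}; (3,7)→{4,7}; (4,9)→{7,9}; (5,1)→{1,2}. Safe: 3, 5, 8. Place at column 8.
Row 7: attacked by (1,4)→{4}; (2,2)→{2,7}; (3,7)→{3,7}; (4,9)→{6,9}; (5,1)→{1,3}; (6,8)→{7,8,9}. Safe: 5. Place at column 5.
Row 8: attacked by (1,4)→{4}; (2,2)→{2,8}; (3,7)→{2,7}; (4,9)→{5,9}; (5,1)→{1,4}; (6,8)→{6,8}; (7,5)→{4,5,6}. Safe: 3. Place at column 3.
Row 9: attacked by (1,4)→{4}; (2,2)→{2,9}; (3,7)→{1,7}; (4,9)→{4,9}; (5,1)→{1,5}; (6,8)→{5,8}; (7,5)→{3,5,7}; (8,3)→{2,3,4}. Safe: 6. Place at column 6.
Columns [4, 2, 7, 9, 1, 8, 5, 3, 6], r−c [-3, 0, -4, -5, 4, -2, 2, 5, 3], r+c [5, 4, 10, 13, 6, 14, 12, 11, 15] are all distinct, so no two queens attack.

(1,4) (2,2) (3,7) (4,9) (5,1) (6,8) (7,5) (8,3) (9,6)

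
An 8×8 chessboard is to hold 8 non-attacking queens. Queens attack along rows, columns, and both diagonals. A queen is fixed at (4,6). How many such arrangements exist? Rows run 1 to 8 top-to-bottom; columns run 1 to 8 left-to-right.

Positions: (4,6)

12

Branch on row 1: col 1 → 2; col 2 → 1; col 4 → 1; col 5 → 6; col 7 → 1; col 8 → 1.
Sum: 2 + 1 + 1 + 6 + 1 + 1 = 12.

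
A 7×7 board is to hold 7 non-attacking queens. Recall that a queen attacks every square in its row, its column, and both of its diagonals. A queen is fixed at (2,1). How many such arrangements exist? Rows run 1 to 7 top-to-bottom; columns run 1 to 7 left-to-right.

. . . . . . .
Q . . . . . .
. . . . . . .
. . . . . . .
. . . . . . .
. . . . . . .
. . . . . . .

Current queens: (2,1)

7

Branch on row 1: col 3 → 2; col 4 → 2; col 5 → 2; col 6 → 1; col 7 → 0.
Sum: 2 + 2 + 2 + 1 + 0 = 7.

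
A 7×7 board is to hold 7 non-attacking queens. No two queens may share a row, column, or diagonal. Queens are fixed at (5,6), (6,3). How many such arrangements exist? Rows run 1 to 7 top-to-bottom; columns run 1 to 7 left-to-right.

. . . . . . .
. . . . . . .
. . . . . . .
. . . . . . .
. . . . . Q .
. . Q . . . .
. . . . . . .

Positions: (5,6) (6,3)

1

Branch on row 1: col 1 → 0; col 4 → 1; col 5 → 0; col 7 → 0.
Sum: 0 + 1 + 0 + 0 = 1.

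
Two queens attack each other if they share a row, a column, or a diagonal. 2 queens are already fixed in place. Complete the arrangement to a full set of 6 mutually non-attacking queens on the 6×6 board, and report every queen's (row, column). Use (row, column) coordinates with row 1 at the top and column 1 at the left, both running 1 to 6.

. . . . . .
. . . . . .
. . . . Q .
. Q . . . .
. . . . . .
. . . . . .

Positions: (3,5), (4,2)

(1,4) (2,1) (3,5) (4,2) (5,6) (6,3)

Row 1: attacked by (3,5)→{3,5}; (4,2)→{2,5}. Safe: 1, 4, 6. Place at column 4.
Row 2: attacked by (1,4)→{3,4,5}; (3,5)→{4,5,6}; (4,2)→{2,4}. Safe: 1. Place at column 1.
Row 5: attacked by (1,4)→{4}; (2,1)→{1,4}; (3,5)→{3,5}; (4,2)→{1,2,3}. Safe: 6. Place at column 6.
Row 6: attacked by (1,4)→{4}; (2,1)→{1,5}; (3,5)→{2,5}; (4,2)→{2,4}; (5,6)→{5,6}. Safe: 3. Place at column 3.
Columns [4, 1, 5, 2, 6, 3], r−c [-3, 1, -2, 2, -1, 3], r+c [5, 3, 8, 6, 11, 9] are all distinct, so no two queens attack.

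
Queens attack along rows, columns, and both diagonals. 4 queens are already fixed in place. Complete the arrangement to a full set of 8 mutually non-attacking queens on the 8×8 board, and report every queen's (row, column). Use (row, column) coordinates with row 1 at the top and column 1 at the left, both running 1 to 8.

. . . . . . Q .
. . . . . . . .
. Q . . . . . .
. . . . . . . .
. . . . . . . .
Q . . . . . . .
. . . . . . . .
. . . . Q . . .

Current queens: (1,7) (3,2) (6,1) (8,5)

(1,7) (2,4) (3,2) (4,8) (5,6) (6,1) (7,3) (8,5)

Row 2: attacked by (1,7)→{6,7,8}; (3,2)→{1,2,3}; (6,1)→{1,5}; (8,5)→{5}. Safe: 4. Place at column 4.
Row 4: attacked by (1,7)→{4,7}; (2,4)→{2,4,6}; (3,2)→{1,2,3}; (6,1)→{1,3}; (8,5)→{1,5}. Safe: 8. Place at column 8.
Row 5: attacked by (1,7)→{3,7}; (2,4)→{1,4,7}; (3,2)→{2,4}; (4,8)→{7,8}; (6,1)→{1,2}; (8,5)→{2,5,8}. Safe: 6. Place at column 6.
Row 7: attacked by (1,7)→{1,7}; (2,4)→{4}; (3,2)→{2,6}; (4,8)→{5,8}; (5,6)→{4,6,8}; (6,1)→{1,2}; (8,5)→{4,5,6}. Safe: 3. Place at column 3.
Columns [7, 4, 2, 8, 6, 1, 3, 5], r−c [-6, -2, 1, -4, -1, 5, 4, 3], r+c [8, 6, 5, 12, 11, 7, 10, 13] are all distinct, so no two queens attack.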